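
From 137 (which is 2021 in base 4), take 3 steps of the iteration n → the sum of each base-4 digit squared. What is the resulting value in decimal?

2

137 = (2,0,2,1)_4 → 2² + 0² + 2² + 1² = 9
9 = (2,1)_4 → 2² + 1² = 5
5 = (1,1)_4 → 1² + 1² = 2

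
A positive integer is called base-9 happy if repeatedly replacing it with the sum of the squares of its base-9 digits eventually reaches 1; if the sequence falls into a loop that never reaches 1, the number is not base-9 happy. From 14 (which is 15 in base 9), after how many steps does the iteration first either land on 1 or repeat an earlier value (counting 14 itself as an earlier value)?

14 = (1,5)_9 → 1² + 5² = 1 + 25 = 26
26 = (2,8)_9 → 2² + 8² = 4 + 64 = 68
68 = (7,5)_9 → 7² + 5² = 49 + 25 = 74
74 = (8,2)_9 → 8² + 2² = 64 + 4 = 68  — 68 repeats.
That took 4 steps.

4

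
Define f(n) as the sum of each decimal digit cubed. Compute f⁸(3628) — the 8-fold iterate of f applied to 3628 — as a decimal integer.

3628 → 3³ + 6³ + 2³ + 8³ = 27 + 216 + 8 + 512 = 763
763 → 7³ + 6³ + 3³ = 343 + 216 + 27 = 586
586 → 5³ + 8³ + 6³ = 125 + 512 + 216 = 853
853 → 8³ + 5³ + 3³ = 512 + 125 + 27 = 664
664 → 6³ + 6³ + 4³ = 216 + 216 + 64 = 496
496 → 4³ + 9³ + 6³ = 64 + 729 + 216 = 1009
1009 → 1³ + 0³ + 0³ + 9³ = 1 + 0 + 0 + 729 = 730
730 → 7³ + 3³ + 0³ = 343 + 27 + 0 = 370

370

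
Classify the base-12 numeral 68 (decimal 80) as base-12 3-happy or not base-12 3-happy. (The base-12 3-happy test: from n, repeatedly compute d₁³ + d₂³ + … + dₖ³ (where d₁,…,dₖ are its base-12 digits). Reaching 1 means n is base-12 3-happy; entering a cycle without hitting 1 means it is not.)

base-12 3-happy

80 = (6,8)_12 → 6³ + 8³ = 216 + 512 = 728
728 = (5,0,8)_12 → 5³ + 0³ + 8³ = 125 + 0 + 512 = 637
637 = (4,5,1)_12 → 4³ + 5³ + 1³ = 64 + 125 + 1 = 190
190 = (1,3,10)_12 → 1³ + 3³ + 10³ = 1 + 27 + 1000 = 1028
1028 = (7,1,8)_12 → 7³ + 1³ + 8³ = 343 + 1 + 512 = 856
856 = (5,11,4)_12 → 5³ + 11³ + 4³ = 125 + 1331 + 64 = 1520
1520 = (10,6,8)_12 → 10³ + 6³ + 8³ = 1000 + 216 + 512 = 1728
1728 = (1,0,0,0)_12 → 1³ + 0³ + 0³ + 0³ = 1 + 0 + 0 + 0 = 1  — reached 1.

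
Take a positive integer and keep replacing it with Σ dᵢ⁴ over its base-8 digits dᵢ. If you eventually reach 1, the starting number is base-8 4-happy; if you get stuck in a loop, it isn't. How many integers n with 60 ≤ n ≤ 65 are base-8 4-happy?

1

60: 60 → 2657 → 883 → 2003 → 2579 → 722 → 114 → 1313 → 529 → 18 → 32 → 256 → 256  — not base-8 4-happy
61: 61 → 3026 → 3058 → 4338 → 1394 → 1953 → 1634 → 354 → 897 → 1298 → 304 → 1552 → 97 → 258 → 272 → 272  — not base-8 4-happy
62: 62 → 3697 → 3699 → 3779 → 2563 → 706 → 98 → 273 → 273  — not base-8 4-happy
63: 63 → 4802 → 99 → 338 → 657 → 34 → 272 → 272  — not base-8 4-happy
64: 64 → 1  — base-8 4-happy
65: 65 → 2 → 16 → 16  — not base-8 4-happy
base-8 4-happy: 64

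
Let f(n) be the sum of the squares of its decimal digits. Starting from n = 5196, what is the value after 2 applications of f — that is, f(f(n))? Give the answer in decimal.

26

5196 → 5² + 1² + 9² + 6² = 143
143 → 1² + 4² + 3² = 26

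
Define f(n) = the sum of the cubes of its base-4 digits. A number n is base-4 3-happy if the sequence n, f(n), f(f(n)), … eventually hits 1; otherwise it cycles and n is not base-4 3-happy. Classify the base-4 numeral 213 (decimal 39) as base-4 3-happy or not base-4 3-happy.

39 = (2,1,3)_4 → 2³ + 1³ + 3³ = 8 + 1 + 27 = 36
36 = (2,1,0)_4 → 2³ + 1³ + 0³ = 8 + 1 + 0 = 9
9 = (2,1)_4 → 2³ + 1³ = 8 + 1 = 9  — 9 already seen; the sequence cycles without reaching 1.

not base-4 3-happy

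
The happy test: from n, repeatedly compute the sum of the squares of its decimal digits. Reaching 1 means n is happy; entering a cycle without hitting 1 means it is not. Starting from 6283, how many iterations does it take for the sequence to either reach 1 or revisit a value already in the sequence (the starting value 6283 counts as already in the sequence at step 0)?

6283 → 6² + 2² + 8² + 3² = 113
113 → 1² + 1² + 3² = 11
11 → 1² + 1² = 2
2 → 2² = 4
4 → 4² = 16
16 → 1² + 6² = 37
37 → 3² + 7² = 58
58 → 5² + 8² = 89
89 → 8² + 9² = 145
145 → 1² + 4² + 5² = 42
42 → 4² + 2² = 20
20 → 2² + 0² = 4  — 4 repeats.
That took 12 steps.

12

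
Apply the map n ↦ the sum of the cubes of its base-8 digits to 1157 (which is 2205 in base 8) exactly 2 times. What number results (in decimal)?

134

1157 = (2,2,0,5)_8 → 141
141 = (2,1,5)_8 → 134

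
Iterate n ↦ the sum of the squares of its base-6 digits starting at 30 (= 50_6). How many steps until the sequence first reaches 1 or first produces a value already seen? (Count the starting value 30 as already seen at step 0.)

30 = (5,0)_6 → 5² + 0² = 25 + 0 = 25
25 = (4,1)_6 → 4² + 1² = 16 + 1 = 17
17 = (2,5)_6 → 2² + 5² = 4 + 25 = 29
29 = (4,5)_6 → 4² + 5² = 16 + 25 = 41
41 = (1,0,5)_6 → 1² + 0² + 5² = 1 + 0 + 25 = 26
26 = (4,2)_6 → 4² + 2² = 16 + 4 = 20
20 = (3,2)_6 → 3² + 2² = 9 + 4 = 13
13 = (2,1)_6 → 2² + 1² = 4 + 1 = 5
5 = (5)_6 → 5² = 25  — 25 repeats.
That took 9 steps.

9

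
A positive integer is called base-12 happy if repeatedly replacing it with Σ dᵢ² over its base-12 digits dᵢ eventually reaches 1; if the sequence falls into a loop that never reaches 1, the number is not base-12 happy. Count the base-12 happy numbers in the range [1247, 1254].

1247: 1247 → 234 → 86 → 53 → 41 → 34 → 104 → 128 → 164 → 66 → 61 → 26 → 8 → 64 → 41  — not base-12 happy
1248: 1248 → 128 → 164 → 66 → 61 → 26 → 8 → 64 → 41 → 34 → 104 → 128  — not base-12 happy
1249: 1249 → 129 → 181 → 11 → 121 → 101 → 89 → 74 → 40 → 25 → 5 → 25  — not base-12 happy
1250: 1250 → 132 → 121 → 101 → 89 → 74 → 40 → 25 → 5 → 25  — not base-12 happy
1251: 1251 → 137 → 146 → 5 → 25 → 5  — not base-12 happy
1252: 1252 → 144 → 1  — base-12 happy
1253: 1253 → 153 → 82 → 136 → 137 → 146 → 5 → 25 → 5  — not base-12 happy
1254: 1254 → 164 → 66 → 61 → 26 → 8 → 64 → 41 → 34 → 104 → 128 → 164  — not base-12 happy
base-12 happy: 1252

1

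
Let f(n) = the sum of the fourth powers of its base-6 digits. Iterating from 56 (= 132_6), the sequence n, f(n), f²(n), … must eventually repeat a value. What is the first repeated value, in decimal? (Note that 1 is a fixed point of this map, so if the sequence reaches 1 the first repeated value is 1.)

98

56 = (1,3,2)_6 → 1⁴ + 3⁴ + 2⁴ = 98
98 = (2,4,2)_6 → 2⁴ + 4⁴ + 2⁴ = 288
288 = (1,2,0,0)_6 → 1⁴ + 2⁴ + 0⁴ + 0⁴ = 17
17 = (2,5)_6 → 2⁴ + 5⁴ = 641
641 = (2,5,4,5)_6 → 2⁴ + 5⁴ + 4⁴ + 5⁴ = 1522
1522 = (1,1,0,1,4)_6 → 1⁴ + 1⁴ + 0⁴ + 1⁴ + 4⁴ = 259
259 = (1,1,1,1)_6 → 1⁴ + 1⁴ + 1⁴ + 1⁴ = 4
4 = (4)_6 → 4⁴ = 256
256 = (1,1,0,4)_6 → 1⁴ + 1⁴ + 0⁴ + 4⁴ = 258
258 = (1,1,1,0)_6 → 1⁴ + 1⁴ + 1⁴ + 0⁴ = 3
3 = (3)_6 → 3⁴ = 81
81 = (2,1,3)_6 → 2⁴ + 1⁴ + 3⁴ = 98  — 98 already appeared earlier.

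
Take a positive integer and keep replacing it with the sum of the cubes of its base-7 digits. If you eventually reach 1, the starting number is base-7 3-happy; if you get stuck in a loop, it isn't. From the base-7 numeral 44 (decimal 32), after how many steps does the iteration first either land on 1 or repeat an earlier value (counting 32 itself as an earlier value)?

32 = (4,4)_7 → 4³ + 4³ = 64 + 64 = 128
128 = (2,4,2)_7 → 2³ + 4³ + 2³ = 8 + 64 + 8 = 80
80 = (1,4,3)_7 → 1³ + 4³ + 3³ = 1 + 64 + 27 = 92
92 = (1,6,1)_7 → 1³ + 6³ + 1³ = 1 + 216 + 1 = 218
218 = (4,3,1)_7 → 4³ + 3³ + 1³ = 64 + 27 + 1 = 92  — 92 repeats.
That took 5 steps.

5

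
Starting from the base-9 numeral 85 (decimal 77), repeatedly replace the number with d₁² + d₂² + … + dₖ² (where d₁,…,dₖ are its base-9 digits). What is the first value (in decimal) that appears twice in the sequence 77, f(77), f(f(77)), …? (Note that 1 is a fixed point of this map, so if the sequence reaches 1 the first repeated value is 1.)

89

77 = (8,5)_9 → 8² + 5² = 64 + 25 = 89
89 = (1,0,8)_9 → 1² + 0² + 8² = 1 + 0 + 64 = 65
65 = (7,2)_9 → 7² + 2² = 49 + 4 = 53
53 = (5,8)_9 → 5² + 8² = 25 + 64 = 89  — 89 already appeared earlier.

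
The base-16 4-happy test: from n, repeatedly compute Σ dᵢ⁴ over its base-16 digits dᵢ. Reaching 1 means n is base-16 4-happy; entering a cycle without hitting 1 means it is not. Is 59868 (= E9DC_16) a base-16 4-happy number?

59868 = (14,9,13,12)_16 → 14⁴ + 9⁴ + 13⁴ + 12⁴ = 94274
94274 = (1,7,0,4,2)_16 → 1⁴ + 7⁴ + 0⁴ + 4⁴ + 2⁴ = 2674
2674 = (10,7,2)_16 → 10⁴ + 7⁴ + 2⁴ = 12417
12417 = (3,0,8,1)_16 → 3⁴ + 0⁴ + 8⁴ + 1⁴ = 4178
4178 = (1,0,5,2)_16 → 1⁴ + 0⁴ + 5⁴ + 2⁴ = 642
642 = (2,8,2)_16 → 2⁴ + 8⁴ + 2⁴ = 4128
4128 = (1,0,2,0)_16 → 1⁴ + 0⁴ + 2⁴ + 0⁴ = 17
17 = (1,1)_16 → 1⁴ + 1⁴ = 2
2 = (2)_16 → 2⁴ = 16
16 = (1,0)_16 → 1⁴ + 0⁴ = 1  — reached 1.

base-16 4-happy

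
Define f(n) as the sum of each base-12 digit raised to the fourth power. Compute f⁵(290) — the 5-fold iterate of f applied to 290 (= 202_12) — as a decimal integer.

290 = (2,0,2)_12 → 2⁴ + 0⁴ + 2⁴ = 16 + 0 + 16 = 32
32 = (2,8)_12 → 2⁴ + 8⁴ = 16 + 4096 = 4112
4112 = (2,4,6,8)_12 → 2⁴ + 4⁴ + 6⁴ + 8⁴ = 16 + 256 + 1296 + 4096 = 5664
5664 = (3,3,4,0)_12 → 3⁴ + 3⁴ + 4⁴ + 0⁴ = 81 + 81 + 256 + 0 = 418
418 = (2,10,10)_12 → 2⁴ + 10⁴ + 10⁴ = 16 + 10000 + 10000 = 20016

20016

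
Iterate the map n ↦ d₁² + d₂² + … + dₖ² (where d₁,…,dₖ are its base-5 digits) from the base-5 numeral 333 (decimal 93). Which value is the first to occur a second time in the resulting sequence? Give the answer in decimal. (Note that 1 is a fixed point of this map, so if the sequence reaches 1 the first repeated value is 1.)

1

93 = (3,3,3)_5 → 3² + 3² + 3² = 27
27 = (1,0,2)_5 → 1² + 0² + 2² = 5
5 = (1,0)_5 → 1² + 0² = 1  — reached the fixed point 1.
1 → 1, so 1 is the first repeated value.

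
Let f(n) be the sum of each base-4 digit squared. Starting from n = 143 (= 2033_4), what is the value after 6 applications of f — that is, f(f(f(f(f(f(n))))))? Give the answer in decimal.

143 = (2,0,3,3)_4 → 2² + 0² + 3² + 3² = 4 + 0 + 9 + 9 = 22
22 = (1,1,2)_4 → 1² + 1² + 2² = 1 + 1 + 4 = 6
6 = (1,2)_4 → 1² + 2² = 1 + 4 = 5
5 = (1,1)_4 → 1² + 1² = 1 + 1 = 2
2 = (2)_4 → 2² = 4
4 = (1,0)_4 → 1² + 0² = 1 + 0 = 1

1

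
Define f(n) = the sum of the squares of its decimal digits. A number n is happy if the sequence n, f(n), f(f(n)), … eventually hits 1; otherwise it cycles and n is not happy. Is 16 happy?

16 → 1² + 6² = 1 + 36 = 37
37 → 3² + 7² = 9 + 49 = 58
58 → 5² + 8² = 25 + 64 = 89
89 → 8² + 9² = 64 + 81 = 145
145 → 1² + 4² + 5² = 1 + 16 + 25 = 42
42 → 4² + 2² = 16 + 4 = 20
20 → 2² + 0² = 4 + 0 = 4
4 → 4² = 16  — 16 already seen; the sequence cycles without reaching 1.

not happy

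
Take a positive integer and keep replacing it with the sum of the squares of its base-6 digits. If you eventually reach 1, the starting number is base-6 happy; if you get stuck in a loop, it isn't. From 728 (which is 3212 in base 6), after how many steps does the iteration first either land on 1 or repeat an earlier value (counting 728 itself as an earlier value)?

12

728 = (3,2,1,2)_6 → 3² + 2² + 1² + 2² = 18
18 = (3,0)_6 → 3² + 0² = 9
9 = (1,3)_6 → 1² + 3² = 10
10 = (1,4)_6 → 1² + 4² = 17
17 = (2,5)_6 → 2² + 5² = 29
29 = (4,5)_6 → 4² + 5² = 41
41 = (1,0,5)_6 → 1² + 0² + 5² = 26
26 = (4,2)_6 → 4² + 2² = 20
20 = (3,2)_6 → 3² + 2² = 13
13 = (2,1)_6 → 2² + 1² = 5
5 = (5)_6 → 5² = 25
25 = (4,1)_6 → 4² + 1² = 17  — 17 repeats.
That took 12 steps.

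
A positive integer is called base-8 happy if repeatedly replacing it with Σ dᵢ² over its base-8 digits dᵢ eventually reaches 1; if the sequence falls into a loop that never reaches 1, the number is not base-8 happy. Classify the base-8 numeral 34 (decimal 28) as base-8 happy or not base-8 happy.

not base-8 happy

28 = (3,4)_8 → 3² + 4² = 25
25 = (3,1)_8 → 3² + 1² = 10
10 = (1,2)_8 → 1² + 2² = 5
5 = (5)_8 → 5² = 25  — 25 already seen; the sequence cycles without reaching 1.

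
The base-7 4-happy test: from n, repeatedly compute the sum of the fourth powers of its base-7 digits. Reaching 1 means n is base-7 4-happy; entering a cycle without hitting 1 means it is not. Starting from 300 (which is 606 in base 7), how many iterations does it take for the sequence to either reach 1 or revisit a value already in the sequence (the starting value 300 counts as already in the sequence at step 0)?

300 = (6,0,6)_7 → 2592
2592 = (1,0,3,6,2)_7 → 1394
1394 = (4,0,3,1)_7 → 338
338 = (6,6,2)_7 → 2608
2608 = (1,0,4,1,4)_7 → 514
514 = (1,3,3,3)_7 → 244
244 = (4,6,6)_7 → 2848
2848 = (1,1,2,0,6)_7 → 1314
1314 = (3,5,5,5)_7 → 1956
1956 = (5,4,6,3)_7 → 2258
2258 = (6,4,0,4)_7 → 1808
1808 = (5,1,6,2)_7 → 1938
1938 = (5,4,3,6)_7 → 2258  — 2258 repeats.
That took 13 steps.

13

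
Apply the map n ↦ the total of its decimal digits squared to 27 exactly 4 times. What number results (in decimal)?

29

27 → 2² + 7² = 53
53 → 5² + 3² = 34
34 → 3² + 4² = 25
25 → 2² + 5² = 29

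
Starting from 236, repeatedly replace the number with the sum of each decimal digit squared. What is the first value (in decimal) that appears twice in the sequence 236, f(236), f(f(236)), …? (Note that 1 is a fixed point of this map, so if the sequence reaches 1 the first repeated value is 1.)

236 → 2² + 3² + 6² = 49
49 → 4² + 9² = 97
97 → 9² + 7² = 130
130 → 1² + 3² + 0² = 10
10 → 1² + 0² = 1  — reached the fixed point 1.
1 → 1, so 1 is the first repeated value.

1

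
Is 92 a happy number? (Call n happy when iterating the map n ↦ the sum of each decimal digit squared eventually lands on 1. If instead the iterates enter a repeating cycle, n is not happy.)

not happy

92 → 9² + 2² = 81 + 4 = 85
85 → 8² + 5² = 64 + 25 = 89
89 → 8² + 9² = 64 + 81 = 145
145 → 1² + 4² + 5² = 1 + 16 + 25 = 42
42 → 4² + 2² = 16 + 4 = 20
20 → 2² + 0² = 4 + 0 = 4
4 → 4² = 16
16 → 1² + 6² = 1 + 36 = 37
37 → 3² + 7² = 9 + 49 = 58
58 → 5² + 8² = 25 + 64 = 89  — 89 already seen; the sequence cycles without reaching 1.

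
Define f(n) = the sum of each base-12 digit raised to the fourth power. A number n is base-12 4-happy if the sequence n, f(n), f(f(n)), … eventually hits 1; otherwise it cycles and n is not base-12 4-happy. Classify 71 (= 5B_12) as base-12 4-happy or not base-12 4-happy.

71 = (5,11)_12 → 15266
15266 = (8,10,0,2)_12 → 14112
14112 = (8,2,0,0)_12 → 4112
4112 = (2,4,6,8)_12 → 5664
5664 = (3,3,4,0)_12 → 418
418 = (2,10,10)_12 → 20016
20016 = (11,7,0,0)_12 → 17042
17042 = (9,10,4,2)_12 → 16833
16833 = (9,8,10,9)_12 → 27218
27218 = (1,3,9,0,2)_12 → 6659
6659 = (3,10,2,11)_12 → 24738
24738 = (1,2,3,9,6)_12 → 7955
7955 = (4,7,2,11)_12 → 17314
17314 = (10,0,2,10)_12 → 20016  — 20016 already seen; the sequence cycles without reaching 1.

not base-12 4-happy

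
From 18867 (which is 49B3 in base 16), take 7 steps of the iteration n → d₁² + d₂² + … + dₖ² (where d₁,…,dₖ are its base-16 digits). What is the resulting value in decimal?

50

18867 = (4,9,11,3)_16 → 4² + 9² + 11² + 3² = 16 + 81 + 121 + 9 = 227
227 = (14,3)_16 → 14² + 3² = 196 + 9 = 205
205 = (12,13)_16 → 12² + 13² = 144 + 169 = 313
313 = (1,3,9)_16 → 1² + 3² + 9² = 1 + 9 + 81 = 91
91 = (5,11)_16 → 5² + 11² = 25 + 121 = 146
146 = (9,2)_16 → 9² + 2² = 81 + 4 = 85
85 = (5,5)_16 → 5² + 5² = 25 + 25 = 50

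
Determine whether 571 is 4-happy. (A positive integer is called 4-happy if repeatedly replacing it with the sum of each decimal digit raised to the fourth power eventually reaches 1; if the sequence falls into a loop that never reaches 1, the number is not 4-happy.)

not 4-happy

571 → 5⁴ + 7⁴ + 1⁴ = 3027
3027 → 3⁴ + 0⁴ + 2⁴ + 7⁴ = 2498
2498 → 2⁴ + 4⁴ + 9⁴ + 8⁴ = 10929
10929 → 1⁴ + 0⁴ + 9⁴ + 2⁴ + 9⁴ = 13139
13139 → 1⁴ + 3⁴ + 1⁴ + 3⁴ + 9⁴ = 6725
6725 → 6⁴ + 7⁴ + 2⁴ + 5⁴ = 4338
4338 → 4⁴ + 3⁴ + 3⁴ + 8⁴ = 4514
4514 → 4⁴ + 5⁴ + 1⁴ + 4⁴ = 1138
1138 → 1⁴ + 1⁴ + 3⁴ + 8⁴ = 4179
4179 → 4⁴ + 1⁴ + 7⁴ + 9⁴ = 9219
9219 → 9⁴ + 2⁴ + 1⁴ + 9⁴ = 13139  — 13139 already seen; the sequence cycles without reaching 1.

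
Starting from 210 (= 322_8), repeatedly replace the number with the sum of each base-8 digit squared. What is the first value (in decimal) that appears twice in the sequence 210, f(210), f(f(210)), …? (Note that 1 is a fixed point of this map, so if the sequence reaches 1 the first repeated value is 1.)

5

210 = (3,2,2)_8 → 3² + 2² + 2² = 9 + 4 + 4 = 17
17 = (2,1)_8 → 2² + 1² = 4 + 1 = 5
5 = (5)_8 → 5² = 25
25 = (3,1)_8 → 3² + 1² = 9 + 1 = 10
10 = (1,2)_8 → 1² + 2² = 1 + 4 = 5  — 5 already appeared earlier.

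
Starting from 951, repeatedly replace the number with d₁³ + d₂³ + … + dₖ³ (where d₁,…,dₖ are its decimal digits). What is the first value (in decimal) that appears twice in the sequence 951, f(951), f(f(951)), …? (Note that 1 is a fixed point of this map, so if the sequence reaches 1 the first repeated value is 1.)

153

951 → 855
855 → 762
762 → 567
567 → 684
684 → 792
792 → 1080
1080 → 513
513 → 153
153 → 153  — 153 already appeared earlier.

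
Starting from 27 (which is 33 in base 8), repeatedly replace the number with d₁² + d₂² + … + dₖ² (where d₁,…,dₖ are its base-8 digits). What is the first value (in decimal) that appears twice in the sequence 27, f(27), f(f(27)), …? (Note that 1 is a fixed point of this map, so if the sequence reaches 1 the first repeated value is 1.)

27 = (3,3)_8 → 3² + 3² = 18
18 = (2,2)_8 → 2² + 2² = 8
8 = (1,0)_8 → 1² + 0² = 1  — reached the fixed point 1.
1 → 1, so 1 is the first repeated value.

1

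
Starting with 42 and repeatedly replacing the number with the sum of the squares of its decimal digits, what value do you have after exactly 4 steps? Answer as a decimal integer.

37

42 → 4² + 2² = 16 + 4 = 20
20 → 2² + 0² = 4 + 0 = 4
4 → 4² = 16
16 → 1² + 6² = 1 + 36 = 37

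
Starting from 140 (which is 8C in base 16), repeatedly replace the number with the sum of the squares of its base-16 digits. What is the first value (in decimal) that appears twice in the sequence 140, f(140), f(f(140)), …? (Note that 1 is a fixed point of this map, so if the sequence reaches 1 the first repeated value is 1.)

169

140 = (8,12)_16 → 8² + 12² = 64 + 144 = 208
208 = (13,0)_16 → 13² + 0² = 169 + 0 = 169
169 = (10,9)_16 → 10² + 9² = 100 + 81 = 181
181 = (11,5)_16 → 11² + 5² = 121 + 25 = 146
146 = (9,2)_16 → 9² + 2² = 81 + 4 = 85
85 = (5,5)_16 → 5² + 5² = 25 + 25 = 50
50 = (3,2)_16 → 3² + 2² = 9 + 4 = 13
13 = (13)_16 → 13² = 169  — 169 already appeared earlier.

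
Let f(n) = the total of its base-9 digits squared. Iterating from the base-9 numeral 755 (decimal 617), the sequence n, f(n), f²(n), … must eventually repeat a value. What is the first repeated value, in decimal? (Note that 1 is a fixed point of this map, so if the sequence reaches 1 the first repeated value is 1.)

53

617 = (7,5,5)_9 → 7² + 5² + 5² = 99
99 = (1,2,0)_9 → 1² + 2² + 0² = 5
5 = (5)_9 → 5² = 25
25 = (2,7)_9 → 2² + 7² = 53
53 = (5,8)_9 → 5² + 8² = 89
89 = (1,0,8)_9 → 1² + 0² + 8² = 65
65 = (7,2)_9 → 7² + 2² = 53  — 53 already appeared earlier.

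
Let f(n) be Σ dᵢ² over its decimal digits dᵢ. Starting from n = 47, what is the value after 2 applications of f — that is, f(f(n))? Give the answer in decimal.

47 → 4² + 7² = 65
65 → 6² + 5² = 61

61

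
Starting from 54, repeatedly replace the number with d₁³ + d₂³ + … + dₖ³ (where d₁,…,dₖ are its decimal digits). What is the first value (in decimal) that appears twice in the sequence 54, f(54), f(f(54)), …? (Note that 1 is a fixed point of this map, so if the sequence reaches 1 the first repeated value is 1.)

54 → 5³ + 4³ = 125 + 64 = 189
189 → 1³ + 8³ + 9³ = 1 + 512 + 729 = 1242
1242 → 1³ + 2³ + 4³ + 2³ = 1 + 8 + 64 + 8 = 81
81 → 8³ + 1³ = 512 + 1 = 513
513 → 5³ + 1³ + 3³ = 125 + 1 + 27 = 153
153 → 1³ + 5³ + 3³ = 1 + 125 + 27 = 153  — 153 already appeared earlier.

153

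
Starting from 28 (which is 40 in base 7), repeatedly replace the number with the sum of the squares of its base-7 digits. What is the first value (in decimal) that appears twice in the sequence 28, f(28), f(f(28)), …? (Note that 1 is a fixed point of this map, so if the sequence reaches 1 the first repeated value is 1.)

28 = (4,0)_7 → 4² + 0² = 16 + 0 = 16
16 = (2,2)_7 → 2² + 2² = 4 + 4 = 8
8 = (1,1)_7 → 1² + 1² = 1 + 1 = 2
2 = (2)_7 → 2² = 4
4 = (4)_7 → 4² = 16  — 16 already appeared earlier.

16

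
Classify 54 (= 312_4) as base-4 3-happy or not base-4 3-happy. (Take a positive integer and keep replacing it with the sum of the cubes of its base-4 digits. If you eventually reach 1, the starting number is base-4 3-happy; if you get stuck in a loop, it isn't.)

54 = (3,1,2)_4 → 3³ + 1³ + 2³ = 36
36 = (2,1,0)_4 → 2³ + 1³ + 0³ = 9
9 = (2,1)_4 → 2³ + 1³ = 9  — 9 already seen; the sequence cycles without reaching 1.

not base-4 3-happy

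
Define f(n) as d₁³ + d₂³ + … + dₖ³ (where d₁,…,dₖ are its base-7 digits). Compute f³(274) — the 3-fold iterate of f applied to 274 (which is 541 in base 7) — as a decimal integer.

496

274 = (5,4,1)_7 → 5³ + 4³ + 1³ = 125 + 64 + 1 = 190
190 = (3,6,1)_7 → 3³ + 6³ + 1³ = 27 + 216 + 1 = 244
244 = (4,6,6)_7 → 4³ + 6³ + 6³ = 64 + 216 + 216 = 496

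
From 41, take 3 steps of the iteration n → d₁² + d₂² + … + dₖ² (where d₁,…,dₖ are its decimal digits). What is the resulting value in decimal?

25

41 → 4² + 1² = 17
17 → 1² + 7² = 50
50 → 5² + 0² = 25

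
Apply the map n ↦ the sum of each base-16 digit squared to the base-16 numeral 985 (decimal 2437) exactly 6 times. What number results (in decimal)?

2437 = (9,8,5)_16 → 9² + 8² + 5² = 170
170 = (10,10)_16 → 10² + 10² = 200
200 = (12,8)_16 → 12² + 8² = 208
208 = (13,0)_16 → 13² + 0² = 169
169 = (10,9)_16 → 10² + 9² = 181
181 = (11,5)_16 → 11² + 5² = 146

146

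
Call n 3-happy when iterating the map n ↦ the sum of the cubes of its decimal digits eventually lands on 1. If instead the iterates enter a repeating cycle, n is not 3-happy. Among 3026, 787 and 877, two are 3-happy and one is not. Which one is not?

3026: 3026 → 251 → 134 → 92 → 737 → 713 → 371 → 371  — repeats 371 (not 3-happy)
787: 787 → 1198 → 1243 → 100 → 1  — reaches 1 (3-happy)
877: 877 → 1198 → 1243 → 100 → 1  — reaches 1 (3-happy)

3026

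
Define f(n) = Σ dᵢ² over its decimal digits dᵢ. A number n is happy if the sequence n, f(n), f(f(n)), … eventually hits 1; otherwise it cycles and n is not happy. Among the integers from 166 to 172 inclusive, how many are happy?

166: 166 → 73 → 58 → 89 → 145 → 42 → 20 → 4 → 16 → 37 → 58  (repeats 58)
167: 167 → 86 → 100 → 1  (reaches 1)
168: 168 → 101 → 2 → 4 → 16 → 37 → 58 → 89 → 145 → 42 → 20 → 4  (repeats 4)
169: 169 → 118 → 66 → 72 → 53 → 34 → 25 → 29 → 85 → 89 → 145 → 42 → 20 → 4 → 16 → 37 → 58 → 89  (repeats 89)
170: 170 → 50 → 25 → 29 → 85 → 89 → 145 → 42 → 20 → 4 → 16 → 37 → 58 → 89  (repeats 89)
171: 171 → 51 → 26 → 40 → 16 → 37 → 58 → 89 → 145 → 42 → 20 → 4 → 16  (repeats 16)
172: 172 → 54 → 41 → 17 → 50 → 25 → 29 → 85 → 89 → 145 → 42 → 20 → 4 → 16 → 37 → 58 → 89  (repeats 89)
happy: 167

1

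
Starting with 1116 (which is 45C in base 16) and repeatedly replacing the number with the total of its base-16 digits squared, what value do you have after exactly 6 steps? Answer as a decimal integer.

1116 = (4,5,12)_16 → 4² + 5² + 12² = 185
185 = (11,9)_16 → 11² + 9² = 202
202 = (12,10)_16 → 12² + 10² = 244
244 = (15,4)_16 → 15² + 4² = 241
241 = (15,1)_16 → 15² + 1² = 226
226 = (14,2)_16 → 14² + 2² = 200

200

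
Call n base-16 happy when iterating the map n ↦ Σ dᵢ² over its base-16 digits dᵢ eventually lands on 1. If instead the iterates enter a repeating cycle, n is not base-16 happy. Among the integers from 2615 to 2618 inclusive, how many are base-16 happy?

2615: 2615 → 158 → 277 → 27 → 122 → 149 → 106 → 136 → 128 → 64 → 16 → 1  (reaches 1)
2616: 2616 → 173 → 269 → 170 → 200 → 208 → 169 → 181 → 146 → 85 → 50 → 13 → 169  (repeats 169)
2617: 2617 → 190 → 317 → 179 → 130 → 68 → 32 → 4 → 16 → 1  (reaches 1)
2618: 2618 → 209 → 170 → 200 → 208 → 169 → 181 → 146 → 85 → 50 → 13 → 169  (repeats 169)
base-16 happy: 2615, 2617

2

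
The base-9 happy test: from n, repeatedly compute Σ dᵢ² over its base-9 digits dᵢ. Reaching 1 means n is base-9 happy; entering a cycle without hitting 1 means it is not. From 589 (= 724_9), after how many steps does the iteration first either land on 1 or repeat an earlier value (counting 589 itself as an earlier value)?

7

589 = (7,2,4)_9 → 7² + 2² + 4² = 69
69 = (7,6)_9 → 7² + 6² = 85
85 = (1,0,4)_9 → 1² + 0² + 4² = 17
17 = (1,8)_9 → 1² + 8² = 65
65 = (7,2)_9 → 7² + 2² = 53
53 = (5,8)_9 → 5² + 8² = 89
89 = (1,0,8)_9 → 1² + 0² + 8² = 65  — 65 repeats.
That took 7 steps.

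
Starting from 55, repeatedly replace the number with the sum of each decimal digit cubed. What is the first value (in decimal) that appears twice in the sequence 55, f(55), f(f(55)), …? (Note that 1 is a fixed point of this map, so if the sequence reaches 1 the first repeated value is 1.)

55 → 250
250 → 133
133 → 55  — 55 already appeared earlier.

55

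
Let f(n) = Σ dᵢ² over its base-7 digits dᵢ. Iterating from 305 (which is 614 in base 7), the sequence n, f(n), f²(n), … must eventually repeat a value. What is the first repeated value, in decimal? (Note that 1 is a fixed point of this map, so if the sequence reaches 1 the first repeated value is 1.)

17

305 = (6,1,4)_7 → 6² + 1² + 4² = 36 + 1 + 16 = 53
53 = (1,0,4)_7 → 1² + 0² + 4² = 1 + 0 + 16 = 17
17 = (2,3)_7 → 2² + 3² = 4 + 9 = 13
13 = (1,6)_7 → 1² + 6² = 1 + 36 = 37
37 = (5,2)_7 → 5² + 2² = 25 + 4 = 29
29 = (4,1)_7 → 4² + 1² = 16 + 1 = 17  — 17 already appeared earlier.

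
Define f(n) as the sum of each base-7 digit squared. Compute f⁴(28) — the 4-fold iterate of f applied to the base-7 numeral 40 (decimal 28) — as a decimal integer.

28 = (4,0)_7 → 4² + 0² = 16
16 = (2,2)_7 → 2² + 2² = 8
8 = (1,1)_7 → 1² + 1² = 2
2 = (2)_7 → 2² = 4

4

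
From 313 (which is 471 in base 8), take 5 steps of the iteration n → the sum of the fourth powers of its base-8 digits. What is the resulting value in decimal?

313 = (4,7,1)_8 → 4⁴ + 7⁴ + 1⁴ = 2658
2658 = (5,1,4,2)_8 → 5⁴ + 1⁴ + 4⁴ + 2⁴ = 898
898 = (1,6,0,2)_8 → 1⁴ + 6⁴ + 0⁴ + 2⁴ = 1313
1313 = (2,4,4,1)_8 → 2⁴ + 4⁴ + 4⁴ + 1⁴ = 529
529 = (1,0,2,1)_8 → 1⁴ + 0⁴ + 2⁴ + 1⁴ = 18

18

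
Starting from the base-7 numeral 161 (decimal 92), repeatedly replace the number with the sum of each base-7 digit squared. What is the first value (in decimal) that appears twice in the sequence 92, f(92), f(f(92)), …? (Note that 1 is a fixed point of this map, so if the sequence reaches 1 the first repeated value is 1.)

10

92 = (1,6,1)_7 → 1² + 6² + 1² = 38
38 = (5,3)_7 → 5² + 3² = 34
34 = (4,6)_7 → 4² + 6² = 52
52 = (1,0,3)_7 → 1² + 0² + 3² = 10
10 = (1,3)_7 → 1² + 3² = 10  — 10 already appeared earlier.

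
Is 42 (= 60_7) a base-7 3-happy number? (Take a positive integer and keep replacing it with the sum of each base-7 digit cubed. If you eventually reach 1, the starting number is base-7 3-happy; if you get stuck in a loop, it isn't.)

not base-7 3-happy

42 = (6,0)_7 → 6³ + 0³ = 216
216 = (4,2,6)_7 → 4³ + 2³ + 6³ = 288
288 = (5,6,1)_7 → 5³ + 6³ + 1³ = 342
342 = (6,6,6)_7 → 6³ + 6³ + 6³ = 648
648 = (1,6,1,4)_7 → 1³ + 6³ + 1³ + 4³ = 282
282 = (5,5,2)_7 → 5³ + 5³ + 2³ = 258
258 = (5,1,6)_7 → 5³ + 1³ + 6³ = 342  — 342 already seen; the sequence cycles without reaching 1.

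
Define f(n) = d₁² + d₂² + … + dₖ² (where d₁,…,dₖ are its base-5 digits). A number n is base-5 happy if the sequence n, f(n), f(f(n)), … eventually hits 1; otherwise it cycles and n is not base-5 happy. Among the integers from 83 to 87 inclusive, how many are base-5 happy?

83: 83 → 19 → 25 → 1  (reaches 1)
84: 84 → 26 → 2 → 4 → 16 → 10 → 4  (repeats 4)
85: 85 → 13 → 13  (repeats 13)
86: 86 → 14 → 20 → 16 → 10 → 4 → 16  (repeats 16)
87: 87 → 17 → 13 → 13  (repeats 13)
base-5 happy: 83

1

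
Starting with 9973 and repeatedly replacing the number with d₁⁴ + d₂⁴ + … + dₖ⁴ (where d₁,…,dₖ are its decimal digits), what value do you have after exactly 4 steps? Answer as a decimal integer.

2178

9973 → 9⁴ + 9⁴ + 7⁴ + 3⁴ = 6561 + 6561 + 2401 + 81 = 15604
15604 → 1⁴ + 5⁴ + 6⁴ + 0⁴ + 4⁴ = 1 + 625 + 1296 + 0 + 256 = 2178
2178 → 2⁴ + 1⁴ + 7⁴ + 8⁴ = 16 + 1 + 2401 + 4096 = 6514
6514 → 6⁴ + 5⁴ + 1⁴ + 4⁴ = 1296 + 625 + 1 + 256 = 2178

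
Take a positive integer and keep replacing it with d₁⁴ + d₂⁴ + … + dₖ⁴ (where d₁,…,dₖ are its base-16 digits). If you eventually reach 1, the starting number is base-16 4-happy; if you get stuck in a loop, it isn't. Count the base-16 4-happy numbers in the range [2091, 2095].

2091: 2091 → 18753 → 7074 → 24658 → 1937 → 8963 → 178 → 14657 → 6899 → 60707 → 67074 → 1313 → 642 → 4128 → 17 → 2 → 16 → 1  — base-16 4-happy
2092: 2092 → 24848 → 1298 → 642 → 4128 → 17 → 2 → 16 → 1  — base-16 4-happy
2093: 2093 → 32673 → 63027 → 52083 → 37859 → 45139 → 15347 → 65428 → 108067 → 11394 → 24864 → 1313 → 642 → 4128 → 17 → 2 → 16 → 1  — base-16 4-happy
2094: 2094 → 42528 → 11312 → 20833 → 1923 → 6578 → 21219 → 39138 → 49089 → 86003 → 101588 → 53650 → 35139 → 10994 → 60657 → 109778 → 59314 → 55474 → 47314 → 47314  — not base-16 4-happy
2095: 2095 → 54737 → 57748 → 45234 → 29298 → 4834 → 38449 → 7939 → 50707 → 22114 → 3233 → 30737 → 6499 → 7939  — not base-16 4-happy
base-16 4-happy: 2091, 2092, 2093

3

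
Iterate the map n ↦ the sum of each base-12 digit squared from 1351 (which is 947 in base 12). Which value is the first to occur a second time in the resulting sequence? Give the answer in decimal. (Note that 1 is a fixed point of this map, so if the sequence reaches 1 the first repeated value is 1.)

1351 = (9,4,7)_12 → 9² + 4² + 7² = 146
146 = (1,0,2)_12 → 1² + 0² + 2² = 5
5 = (5)_12 → 5² = 25
25 = (2,1)_12 → 2² + 1² = 5  — 5 already appeared earlier.

5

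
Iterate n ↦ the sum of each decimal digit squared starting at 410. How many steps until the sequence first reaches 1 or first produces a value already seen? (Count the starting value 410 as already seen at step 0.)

14

410 → 4² + 1² + 0² = 17
17 → 1² + 7² = 50
50 → 5² + 0² = 25
25 → 2² + 5² = 29
29 → 2² + 9² = 85
85 → 8² + 5² = 89
89 → 8² + 9² = 145
145 → 1² + 4² + 5² = 42
42 → 4² + 2² = 20
20 → 2² + 0² = 4
4 → 4² = 16
16 → 1² + 6² = 37
37 → 3² + 7² = 58
58 → 5² + 8² = 89  — 89 repeats.
That took 14 steps.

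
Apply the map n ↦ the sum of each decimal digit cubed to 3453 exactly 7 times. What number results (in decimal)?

3453 → 3³ + 4³ + 5³ + 3³ = 27 + 64 + 125 + 27 = 243
243 → 2³ + 4³ + 3³ = 8 + 64 + 27 = 99
99 → 9³ + 9³ = 729 + 729 = 1458
1458 → 1³ + 4³ + 5³ + 8³ = 1 + 64 + 125 + 512 = 702
702 → 7³ + 0³ + 2³ = 343 + 0 + 8 = 351
351 → 3³ + 5³ + 1³ = 27 + 125 + 1 = 153
153 → 1³ + 5³ + 3³ = 1 + 125 + 27 = 153

153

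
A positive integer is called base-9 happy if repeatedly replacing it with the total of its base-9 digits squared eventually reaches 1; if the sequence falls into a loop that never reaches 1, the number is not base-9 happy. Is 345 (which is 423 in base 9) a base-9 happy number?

345 = (4,2,3)_9 → 29
29 = (3,2)_9 → 13
13 = (1,4)_9 → 17
17 = (1,8)_9 → 65
65 = (7,2)_9 → 53
53 = (5,8)_9 → 89
89 = (1,0,8)_9 → 65  — 65 already seen; the sequence cycles without reaching 1.

not base-9 happy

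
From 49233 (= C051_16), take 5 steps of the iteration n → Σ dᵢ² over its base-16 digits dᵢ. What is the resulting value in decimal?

181

49233 = (12,0,5,1)_16 → 12² + 0² + 5² + 1² = 170
170 = (10,10)_16 → 10² + 10² = 200
200 = (12,8)_16 → 12² + 8² = 208
208 = (13,0)_16 → 13² + 0² = 169
169 = (10,9)_16 → 10² + 9² = 181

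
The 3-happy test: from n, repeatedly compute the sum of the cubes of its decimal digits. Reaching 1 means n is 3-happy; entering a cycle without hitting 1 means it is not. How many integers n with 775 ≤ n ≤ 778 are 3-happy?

1

775: 775 → 811 → 514 → 190 → 730 → 370 → 370  — not 3-happy
776: 776 → 902 → 737 → 713 → 371 → 371  — not 3-happy
777: 777 → 1029 → 738 → 882 → 1032 → 36 → 243 → 99 → 1458 → 702 → 351 → 153 → 153  — not 3-happy
778: 778 → 1198 → 1243 → 100 → 1  — 3-happy
3-happy: 778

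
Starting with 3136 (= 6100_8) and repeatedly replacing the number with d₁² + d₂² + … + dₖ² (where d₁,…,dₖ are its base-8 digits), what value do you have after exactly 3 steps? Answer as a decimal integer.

26

3136 = (6,1,0,0)_8 → 6² + 1² + 0² + 0² = 37
37 = (4,5)_8 → 4² + 5² = 41
41 = (5,1)_8 → 5² + 1² = 26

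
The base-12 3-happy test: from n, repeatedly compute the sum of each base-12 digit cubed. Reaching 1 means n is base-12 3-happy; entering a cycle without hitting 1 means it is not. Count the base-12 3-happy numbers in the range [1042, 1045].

1042: 1042 → 1351 → 1136 → 1855 → 1344 → 793 → 342 → 288 → 8 → 512 → 755 → 1464 → 1008 → 343 → 415 → 1351  (repeats 1351)
1043: 1043 → 1682 → 1851 → 1028 → 856 → 1520 → 1728 → 1  (reaches 1)
1044: 1044 → 370 → 1224 → 728 → 637 → 190 → 1028 → 856 → 1520 → 1728 → 1  (reaches 1)
1045: 1045 → 371 → 1555 → 2072 → 585 → 793 → 342 → 288 → 8 → 512 → 755 → 1464 → 1008 → 343 → 415 → 1351 → 1136 → 1855 → 1344 → 793  (repeats 793)
base-12 3-happy: 1043, 1044

2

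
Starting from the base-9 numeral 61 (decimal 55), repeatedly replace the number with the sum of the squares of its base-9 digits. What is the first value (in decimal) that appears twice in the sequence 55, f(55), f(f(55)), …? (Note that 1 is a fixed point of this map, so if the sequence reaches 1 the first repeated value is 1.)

55 = (6,1)_9 → 6² + 1² = 36 + 1 = 37
37 = (4,1)_9 → 4² + 1² = 16 + 1 = 17
17 = (1,8)_9 → 1² + 8² = 1 + 64 = 65
65 = (7,2)_9 → 7² + 2² = 49 + 4 = 53
53 = (5,8)_9 → 5² + 8² = 25 + 64 = 89
89 = (1,0,8)_9 → 1² + 0² + 8² = 1 + 0 + 64 = 65  — 65 already appeared earlier.

65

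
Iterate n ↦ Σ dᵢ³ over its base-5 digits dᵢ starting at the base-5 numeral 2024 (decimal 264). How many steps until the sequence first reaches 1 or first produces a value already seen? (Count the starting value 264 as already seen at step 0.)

3

264 = (2,0,2,4)_5 → 80
80 = (3,1,0)_5 → 28
28 = (1,0,3)_5 → 28  — 28 repeats.
That took 3 steps.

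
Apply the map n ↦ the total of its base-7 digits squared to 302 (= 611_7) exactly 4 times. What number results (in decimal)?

10

302 = (6,1,1)_7 → 6² + 1² + 1² = 36 + 1 + 1 = 38
38 = (5,3)_7 → 5² + 3² = 25 + 9 = 34
34 = (4,6)_7 → 4² + 6² = 16 + 36 = 52
52 = (1,0,3)_7 → 1² + 0² + 3² = 1 + 0 + 9 = 10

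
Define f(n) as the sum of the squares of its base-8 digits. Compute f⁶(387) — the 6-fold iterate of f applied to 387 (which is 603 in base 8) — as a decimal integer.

387 = (6,0,3)_8 → 6² + 0² + 3² = 45
45 = (5,5)_8 → 5² + 5² = 50
50 = (6,2)_8 → 6² + 2² = 40
40 = (5,0)_8 → 5² + 0² = 25
25 = (3,1)_8 → 3² + 1² = 10
10 = (1,2)_8 → 1² + 2² = 5

5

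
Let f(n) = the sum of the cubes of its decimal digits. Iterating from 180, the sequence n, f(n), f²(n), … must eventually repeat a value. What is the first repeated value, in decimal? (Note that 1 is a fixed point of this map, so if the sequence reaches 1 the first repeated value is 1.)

180 → 1³ + 8³ + 0³ = 513
513 → 5³ + 1³ + 3³ = 153
153 → 1³ + 5³ + 3³ = 153  — 153 already appeared earlier.

153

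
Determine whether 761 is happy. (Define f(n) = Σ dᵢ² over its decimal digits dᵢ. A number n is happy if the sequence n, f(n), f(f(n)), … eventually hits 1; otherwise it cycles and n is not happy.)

happy

761 → 7² + 6² + 1² = 49 + 36 + 1 = 86
86 → 8² + 6² = 64 + 36 = 100
100 → 1² + 0² + 0² = 1 + 0 + 0 = 1  — reached 1.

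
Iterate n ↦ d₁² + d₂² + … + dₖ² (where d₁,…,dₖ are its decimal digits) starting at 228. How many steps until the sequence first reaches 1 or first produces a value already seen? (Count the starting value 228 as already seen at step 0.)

15

228 → 2² + 2² + 8² = 72
72 → 7² + 2² = 53
53 → 5² + 3² = 34
34 → 3² + 4² = 25
25 → 2² + 5² = 29
29 → 2² + 9² = 85
85 → 8² + 5² = 89
89 → 8² + 9² = 145
145 → 1² + 4² + 5² = 42
42 → 4² + 2² = 20
20 → 2² + 0² = 4
4 → 4² = 16
16 → 1² + 6² = 37
37 → 3² + 7² = 58
58 → 5² + 8² = 89  — 89 repeats.
That took 15 steps.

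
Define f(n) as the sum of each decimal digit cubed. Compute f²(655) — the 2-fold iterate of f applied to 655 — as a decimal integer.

655 → 6³ + 5³ + 5³ = 216 + 125 + 125 = 466
466 → 4³ + 6³ + 6³ = 64 + 216 + 216 = 496

496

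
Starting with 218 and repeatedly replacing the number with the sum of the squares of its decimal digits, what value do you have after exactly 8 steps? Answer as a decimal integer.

58

218 → 2² + 1² + 8² = 69
69 → 6² + 9² = 117
117 → 1² + 1² + 7² = 51
51 → 5² + 1² = 26
26 → 2² + 6² = 40
40 → 4² + 0² = 16
16 → 1² + 6² = 37
37 → 3² + 7² = 58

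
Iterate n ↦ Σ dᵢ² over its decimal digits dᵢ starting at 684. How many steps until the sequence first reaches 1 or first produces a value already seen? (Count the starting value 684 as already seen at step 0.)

684 → 6² + 8² + 4² = 36 + 64 + 16 = 116
116 → 1² + 1² + 6² = 1 + 1 + 36 = 38
38 → 3² + 8² = 9 + 64 = 73
73 → 7² + 3² = 49 + 9 = 58
58 → 5² + 8² = 25 + 64 = 89
89 → 8² + 9² = 64 + 81 = 145
145 → 1² + 4² + 5² = 1 + 16 + 25 = 42
42 → 4² + 2² = 16 + 4 = 20
20 → 2² + 0² = 4 + 0 = 4
4 → 4² = 16
16 → 1² + 6² = 1 + 36 = 37
37 → 3² + 7² = 9 + 49 = 58  — 58 repeats.
That took 12 steps.

12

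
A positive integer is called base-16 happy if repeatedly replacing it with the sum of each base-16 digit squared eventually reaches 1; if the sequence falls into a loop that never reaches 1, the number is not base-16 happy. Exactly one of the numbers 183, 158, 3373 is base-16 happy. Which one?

183: 183 → 170 → 200 → 208 → 169 → 181 → 146 → 85 → 50 → 13 → 169  — repeats 169 (not base-16 happy)
158: 158 → 277 → 27 → 122 → 149 → 106 → 136 → 128 → 64 → 16 → 1  — reaches 1 (base-16 happy)
3373: 3373 → 342 → 62 → 205 → 313 → 91 → 146 → 85 → 50 → 13 → 169 → 181 → 146  — repeats 146 (not base-16 happy)

158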